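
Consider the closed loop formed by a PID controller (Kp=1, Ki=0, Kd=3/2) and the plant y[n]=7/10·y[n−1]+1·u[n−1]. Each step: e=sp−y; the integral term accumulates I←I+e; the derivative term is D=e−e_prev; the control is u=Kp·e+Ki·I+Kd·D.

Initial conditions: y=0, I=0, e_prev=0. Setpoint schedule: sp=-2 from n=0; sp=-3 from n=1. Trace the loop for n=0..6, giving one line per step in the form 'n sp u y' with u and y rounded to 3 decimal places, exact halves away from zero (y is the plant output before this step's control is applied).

(exact arithmetic carried between steps; '≈' marks a value shown rounded to 6 d.p. or computed from one; I and e_prev carry over from the previous line; the table rounds u and y to 3 d.p., halves away from zero)
n=0: y=0, sp=-2, e=sp−y=-2; I=-2, D=e−e_prev=-2; u=1·(-2)+0·(-2)+3/2·(-2)=-5; next y=7/10·0+1·(-5)=-5
n=1: y=-5, sp=-3, e=sp−y=2; I=0, D=e−e_prev=4; u=1·2+0·0+3/2·4=8; next y=7/10·(-5)+1·8=4.5
n=2: y=4.5, sp=-3, e=sp−y=-7.5; I=-7.5, D=e−e_prev=-9.5; u=1·(-7.5)+0·(-7.5)+3/2·(-9.5)=-21.75; next y=7/10·4.5+1·(-21.75)=-18.6
n=3: y=-18.6, sp=-3, e=sp−y=15.6; I=8.1, D=e−e_prev=23.1; u=1·15.6+0·8.1+3/2·23.1=50.25; next y=7/10·(-18.6)+1·50.25=37.23
n=4: y=37.23, sp=-3, e=sp−y=-40.23; I=-32.13, D=e−e_prev=-55.83; u=1·(-40.23)+0·(-32.13)+3/2·(-55.83)=-123.975; next y=7/10·37.23+1·(-123.975)=-97.914
n=5: y=-97.914, sp=-3, e=sp−y=94.914; I=62.784, D=e−e_prev=135.144; u=1·94.914+0·62.784+3/2·135.144=297.63; next y=7/10·(-97.914)+1·297.63=229.0902
n=6: y=229.0902, sp=-3, e=sp−y=-232.0902; I=-169.3062, D=e−e_prev=-327.0042; u=1·(-232.0902)+0·(-169.3062)+3/2·(-327.0042)=-722.5965; next y=7/10·229.0902+1·(-722.5965)=-562.23336

0 -2 -5.000 0.000
1 -3 8.000 -5.000
2 -3 -21.750 4.500
3 -3 50.250 -18.600
4 -3 -123.975 37.230
5 -3 297.630 -97.914
6 -3 -722.597 229.090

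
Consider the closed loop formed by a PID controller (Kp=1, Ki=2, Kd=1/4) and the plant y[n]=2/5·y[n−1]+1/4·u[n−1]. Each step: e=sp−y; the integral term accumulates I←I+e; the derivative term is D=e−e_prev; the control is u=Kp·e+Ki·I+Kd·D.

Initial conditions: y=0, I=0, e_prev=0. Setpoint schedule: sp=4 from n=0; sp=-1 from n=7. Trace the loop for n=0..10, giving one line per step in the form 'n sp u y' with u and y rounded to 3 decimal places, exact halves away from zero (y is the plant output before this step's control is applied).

0 4 13.000 0.000
1 4 9.438 3.250
2 4 10.420 3.659
3 4 9.873 4.069
4 4 9.750 4.096
5 4 9.630 4.076
6 4 9.597 4.038
7 -1 -6.662 4.014
8 -1 -2.206 -0.060
9 -1 -3.429 -0.575
10 -1 -2.743 -1.087

(exact arithmetic carried between steps; '≈' marks a value shown rounded to 6 d.p. or computed from one; I and e_prev carry over from the previous line; the table rounds u and y to 3 d.p., halves away from zero)
n=0: y=0, sp=4, e=sp−y=4; I=4, D=e−e_prev=4; u=1·4+2·4+1/4·4=13; next y=2/5·0+1/4·13=3.25
n=1: y=3.25, sp=4, e=sp−y=0.75; I=4.75, D=e−e_prev=-3.25; u=1·0.75+2·4.75+1/4·(-3.25)=9.4375; next y=2/5·3.25+1/4·9.4375=3.659375
n=2: y=3.659375, sp=4, e=sp−y=0.340625; I=5.090625, D=e−e_prev=-0.409375; u=1·0.340625+2·5.090625+1/4·(-0.409375)≈10.419531; next y=2/5·3.659375+1/4·10.419531≈4.068633
n=3: y≈4.068633, sp=4, e=sp−y≈-0.068633; I≈5.021992, D=e−e_prev≈-0.409258; u=1·(-0.068633)+2·5.021992+1/4·(-0.409258)≈9.873037; next y=2/5·4.068633+1/4·9.873037≈4.095712
n=4: y≈4.095712, sp=4, e=sp−y≈-0.095712; I≈4.926280, D=e−e_prev≈-0.027080; u=1·(-0.095712)+2·4.926280+1/4·(-0.027080)≈9.750077; next y=2/5·4.095712+1/4·9.750077≈4.075804
n=5: y≈4.075804, sp=4, e=sp−y≈-0.075804; I≈4.850476, D=e−e_prev≈0.019908; u=1·(-0.075804)+2·4.850476+1/4·0.019908≈9.630124; next y=2/5·4.075804+1/4·9.630124≈4.037853
n=6: y≈4.037853, sp=4, e=sp−y≈-0.037853; I≈4.812623, D=e−e_prev≈0.037952; u=1·(-0.037853)+2·4.812623+1/4·0.037952≈9.596881; next y=2/5·4.037853+1/4·9.596881≈4.014361
n=7: y≈4.014361, sp=-1, e=sp−y≈-5.014361; I≈-0.201738, D=e−e_prev≈-4.976509; u=1·(-5.014361)+2·(-0.201738)+1/4·(-4.976509)≈-6.661965; next y=2/5·4.014361+1/4·(-6.661965)≈-0.059747
n=8: y≈-0.059747, sp=-1, e=sp−y≈-0.940253; I≈-1.141992, D=e−e_prev≈4.074108; u=1·(-0.940253)+2·(-1.141992)+1/4·4.074108≈-2.205709; next y=2/5·(-0.059747)+1/4·(-2.205709)≈-0.575326
n=9: y≈-0.575326, sp=-1, e=sp−y≈-0.424674; I≈-1.566666, D=e−e_prev≈0.515579; u=1·(-0.424674)+2·(-1.566666)+1/4·0.515579≈-3.429110; next y=2/5·(-0.575326)+1/4·(-3.429110)≈-1.087408
n=10: y≈-1.087408, sp=-1, e=sp−y≈0.087408; I≈-1.479258, D=e−e_prev≈0.512082; u=1·0.087408+2·(-1.479258)+1/4·0.512082≈-2.743087; next y=2/5·(-1.087408)+1/4·(-2.743087)≈-1.120735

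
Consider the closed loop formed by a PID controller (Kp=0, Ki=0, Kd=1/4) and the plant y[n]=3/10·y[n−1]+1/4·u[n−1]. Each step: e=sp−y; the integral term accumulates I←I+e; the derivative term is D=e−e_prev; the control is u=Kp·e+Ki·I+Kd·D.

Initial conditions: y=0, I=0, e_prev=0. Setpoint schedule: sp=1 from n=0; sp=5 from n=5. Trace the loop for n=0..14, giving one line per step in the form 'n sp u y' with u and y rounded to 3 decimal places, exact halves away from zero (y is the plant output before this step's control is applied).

(exact arithmetic carried between steps; '≈' marks a value shown rounded to 6 d.p. or computed from one; I and e_prev carry over from the previous line; the table rounds u and y to 3 d.p., halves away from zero)
n=0: y=0, sp=1, e=sp−y=1; I=1, D=e−e_prev=1; u=0·1+0·1+1/4·1=0.25; next y=3/10·0+1/4·0.25=0.0625
n=1: y=0.0625, sp=1, e=sp−y=0.9375; I=1.9375, D=e−e_prev=-0.0625; u=0·0.9375+0·1.9375+1/4·(-0.0625)=-0.015625; next y=3/10·0.0625+1/4·(-0.015625)≈0.014844
n=2: y≈0.014844, sp=1, e=sp−y≈0.985156; I≈2.922656, D=e−e_prev≈0.047656; u=0·0.985156+0·2.922656+1/4·0.047656≈0.011914; next y=3/10·0.014844+1/4·0.011914≈0.007432
n=3: y≈0.007432, sp=1, e=sp−y≈0.992568; I≈3.915225, D=e−e_prev≈0.007412; u=0·0.992568+0·3.915225+1/4·0.007412≈0.001853; next y=3/10·0.007432+1/4·0.001853≈0.002693
n=4: y≈0.002693, sp=1, e=sp−y≈0.997307; I≈4.912532, D=e−e_prev≈0.004739; u=0·0.997307+0·4.912532+1/4·0.004739≈0.001185; next y=3/10·0.002693+1/4·0.001185≈0.001104
n=5: y≈0.001104, sp=5, e=sp−y≈4.998896; I≈9.911428, D=e−e_prev≈4.001589; u=0·4.998896+0·9.911428+1/4·4.001589≈1.000397; next y=3/10·0.001104+1/4·1.000397≈0.250430
n=6: y≈0.250430, sp=5, e=sp−y≈4.749570; I≈14.660997, D=e−e_prev≈-0.249326; u=0·4.749570+0·14.660997+1/4·(-0.249326)≈-0.062332; next y=3/10·0.250430+1/4·(-0.062332)≈0.059546
n=7: y≈0.059546, sp=5, e=sp−y≈4.940454; I≈19.601451, D=e−e_prev≈0.190884; u=0·4.940454+0·19.601451+1/4·0.190884≈0.047721; next y=3/10·0.059546+1/4·0.047721≈0.029794
n=8: y≈0.029794, sp=5, e=sp−y≈4.970206; I≈24.571657, D=e−e_prev≈0.029752; u=0·4.970206+0·24.571657+1/4·0.029752≈0.007438; next y=3/10·0.029794+1/4·0.007438≈0.010798
n=9: y≈0.010798, sp=5, e=sp−y≈4.989202; I≈29.560859, D=e−e_prev≈0.018996; u=0·4.989202+0·29.560859+1/4·0.018996≈0.004749; next y=3/10·0.010798+1/4·0.004749≈0.004427
n=10: y≈0.004427, sp=5, e=sp−y≈4.995573; I≈34.556433, D=e−e_prev≈0.006371; u=0·4.995573+0·34.556433+1/4·0.006371≈0.001593; next y=3/10·0.004427+1/4·0.001593≈0.001726
n=11: y≈0.001726, sp=5, e=sp−y≈4.998274; I≈39.554706, D=e−e_prev≈0.002700; u=0·4.998274+0·39.554706+1/4·0.002700≈0.000675; next y=3/10·0.001726+1/4·0.000675≈0.000687
n=12: y≈0.000687, sp=5, e=sp−y≈4.999313; I≈44.554020, D=e−e_prev≈0.001040; u=0·4.999313+0·44.554020+1/4·0.001040≈0.000260; next y=3/10·0.000687+1/4·0.000260≈0.000271
n=13: y≈0.000271, sp=5, e=sp−y≈4.999729; I≈49.553749, D=e−e_prev≈0.000416; u=0·4.999729+0·49.553749+1/4·0.000416≈0.000104; next y=3/10·0.000271+1/4·0.000104≈0.000107
n=14: y≈0.000107, sp=5, e=sp−y≈4.999893; I≈54.553642, D=e−e_prev≈0.000164; u=0·4.999893+0·54.553642+1/4·0.000164≈0.000041; next y=3/10·0.000107+1/4·0.000041≈0.000042

0 1 0.250 0.000
1 1 -0.016 0.063
2 1 0.012 0.015
3 1 0.002 0.007
4 1 0.001 0.003
5 5 1.000 0.001
6 5 -0.062 0.250
7 5 0.048 0.060
8 5 0.007 0.030
9 5 0.005 0.011
10 5 0.002 0.004
11 5 0.001 0.002
12 5 0.000 0.001
13 5 0.000 0.000
14 5 0.000 0.000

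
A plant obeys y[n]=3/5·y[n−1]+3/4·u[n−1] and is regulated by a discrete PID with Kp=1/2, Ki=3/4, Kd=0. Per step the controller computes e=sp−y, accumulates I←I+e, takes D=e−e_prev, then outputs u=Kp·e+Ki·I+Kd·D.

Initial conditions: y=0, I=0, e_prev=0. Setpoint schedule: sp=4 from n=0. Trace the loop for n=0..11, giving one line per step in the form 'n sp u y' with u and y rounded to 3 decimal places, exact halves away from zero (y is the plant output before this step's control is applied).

0 4 5.000 0.000
1 4 3.313 3.750
2 4 2.270 4.734
3 4 1.958 4.543
4 4 1.987 4.194
5 4 2.076 4.007
6 4 2.128 3.961
7 4 2.143 3.972
8 4 2.141 3.991
9 4 2.136 4.000
10 4 2.134 4.002
11 4 2.133 4.001

(exact arithmetic carried between steps; '≈' marks a value shown rounded to 6 d.p. or computed from one; I and e_prev carry over from the previous line; the table rounds u and y to 3 d.p., halves away from zero)
n=0: y=0, sp=4, e=sp−y=4; I=4, D=e−e_prev=4; u=1/2·4+3/4·4+0·4=5; next y=3/5·0+3/4·5=3.75
n=1: y=3.75, sp=4, e=sp−y=0.25; I=4.25, D=e−e_prev=-3.75; u=1/2·0.25+3/4·4.25+0·(-3.75)=3.3125; next y=3/5·3.75+3/4·3.3125=4.734375
n=2: y=4.734375, sp=4, e=sp−y=-0.734375; I=3.515625, D=e−e_prev=-0.984375; u=1/2·(-0.734375)+3/4·3.515625+0·(-0.984375)≈2.269531; next y=3/5·4.734375+3/4·2.269531≈4.542773
n=3: y≈4.542773, sp=4, e=sp−y≈-0.542773; I≈2.972852, D=e−e_prev≈0.191602; u=1/2·(-0.542773)+3/4·2.972852+0·0.191602≈1.958252; next y=3/5·4.542773+3/4·1.958252≈4.194353
n=4: y≈4.194353, sp=4, e=sp−y≈-0.194353; I≈2.778499, D=e−e_prev≈0.348420; u=1/2·(-0.194353)+3/4·2.778499+0·0.348420≈1.986697; next y=3/5·4.194353+3/4·1.986697≈4.006635
n=5: y≈4.006635, sp=4, e=sp−y≈-0.006635; I≈2.771864, D=e−e_prev≈0.187718; u=1/2·(-0.006635)+3/4·2.771864+0·0.187718≈2.075580; next y=3/5·4.006635+3/4·2.075580≈3.960666
n=6: y≈3.960666, sp=4, e=sp−y≈0.039334; I≈2.811198, D=e−e_prev≈0.045969; u=1/2·0.039334+3/4·2.811198+0·0.045969≈2.128065; next y=3/5·3.960666+3/4·2.128065≈3.972448
n=7: y≈3.972448, sp=4, e=sp−y≈0.027552; I≈2.838749, D=e−e_prev≈-0.011782; u=1/2·0.027552+3/4·2.838749+0·(-0.011782)≈2.142838; next y=3/5·3.972448+3/4·2.142838≈3.990597
n=8: y≈3.990597, sp=4, e=sp−y≈0.009403; I≈2.848152, D=e−e_prev≈-0.018149; u=1/2·0.009403+3/4·2.848152+0·(-0.018149)≈2.140815; next y=3/5·3.990597+3/4·2.140815≈3.999970
n=9: y≈3.999970, sp=4, e=sp−y≈0.000030; I≈2.848182, D=e−e_prev≈-0.009373; u=1/2·0.000030+3/4·2.848182+0·(-0.009373)≈2.136152; next y=3/5·3.999970+3/4·2.136152≈4.002096
n=10: y≈4.002096, sp=4, e=sp−y≈-0.002096; I≈2.846086, D=e−e_prev≈-0.002126; u=1/2·(-0.002096)+3/4·2.846086+0·(-0.002126)≈2.133517; next y=3/5·4.002096+3/4·2.133517≈4.001395
n=11: y≈4.001395, sp=4, e=sp−y≈-0.001395; I≈2.844691, D=e−e_prev≈0.000700; u=1/2·(-0.001395)+3/4·2.844691+0·0.000700≈2.132821; next y=3/5·4.001395+3/4·2.132821≈4.000453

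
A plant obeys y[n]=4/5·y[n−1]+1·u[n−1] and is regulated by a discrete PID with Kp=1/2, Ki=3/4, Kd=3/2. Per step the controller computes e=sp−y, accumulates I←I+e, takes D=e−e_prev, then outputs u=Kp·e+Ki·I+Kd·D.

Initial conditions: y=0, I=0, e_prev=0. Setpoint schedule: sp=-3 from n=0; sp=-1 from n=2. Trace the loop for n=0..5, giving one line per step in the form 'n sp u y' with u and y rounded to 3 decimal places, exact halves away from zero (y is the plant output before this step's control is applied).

0 -3 -8.250 0.000
1 -3 16.688 -8.250
2 -1 -36.678 10.088
3 -1 85.925 -28.608
4 -1 -203.441 63.039
5 -1 480.135 -153.010

(exact arithmetic carried between steps; '≈' marks a value shown rounded to 6 d.p. or computed from one; I and e_prev carry over from the previous line; the table rounds u and y to 3 d.p., halves away from zero)
n=0: y=0, sp=-3, e=sp−y=-3; I=-3, D=e−e_prev=-3; u=1/2·(-3)+3/4·(-3)+3/2·(-3)=-8.25; next y=4/5·0+1·(-8.25)=-8.25
n=1: y=-8.25, sp=-3, e=sp−y=5.25; I=2.25, D=e−e_prev=8.25; u=1/2·5.25+3/4·2.25+3/2·8.25=16.6875; next y=4/5·(-8.25)+1·16.6875=10.0875
n=2: y=10.0875, sp=-1, e=sp−y=-11.0875; I=-8.8375, D=e−e_prev=-16.3375; u=1/2·(-11.0875)+3/4·(-8.8375)+3/2·(-16.3375)=-36.678125; next y=4/5·10.0875+1·(-36.678125)=-28.608125
n=3: y=-28.608125, sp=-1, e=sp−y=27.608125; I=18.770625, D=e−e_prev=38.695625; u=1/2·27.608125+3/4·18.770625+3/2·38.695625≈85.925469; next y=4/5·(-28.608125)+1·85.925469≈63.038969
n=4: y≈63.038969, sp=-1, e=sp−y≈-64.038969; I≈-45.268344, D=e−e_prev≈-91.647094; u=1/2·(-64.038969)+3/4·(-45.268344)+3/2·(-91.647094)≈-203.441383; next y=4/5·63.038969+1·(-203.441383)≈-153.010208
n=5: y≈-153.010208, sp=-1, e=sp−y≈152.010208; I≈106.741864, D=e−e_prev≈216.049177; u=1/2·152.010208+3/4·106.741864+3/2·216.049177≈480.135267; next y=4/5·(-153.010208)+1·480.135267≈357.727101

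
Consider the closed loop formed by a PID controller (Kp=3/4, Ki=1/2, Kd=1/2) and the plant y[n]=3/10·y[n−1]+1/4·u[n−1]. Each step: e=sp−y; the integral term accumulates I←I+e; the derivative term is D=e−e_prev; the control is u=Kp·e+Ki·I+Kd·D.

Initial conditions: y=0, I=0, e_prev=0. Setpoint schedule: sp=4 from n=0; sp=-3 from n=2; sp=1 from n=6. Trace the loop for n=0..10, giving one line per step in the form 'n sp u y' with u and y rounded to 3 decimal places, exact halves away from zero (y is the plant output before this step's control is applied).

0 4 7.000 0.000
1 4 3.938 1.750
2 -3 -5.891 1.509
3 -3 -0.340 -1.020
4 -3 -3.695 -0.391
5 -3 -3.548 -1.041
6 1 2.425 -1.199
7 1 -1.085 0.246
8 1 0.791 -0.197
9 1 0.580 0.139
10 1 1.095 0.187

(exact arithmetic carried between steps; '≈' marks a value shown rounded to 6 d.p. or computed from one; I and e_prev carry over from the previous line; the table rounds u and y to 3 d.p., halves away from zero)
n=0: y=0, sp=4, e=sp−y=4; I=4, D=e−e_prev=4; u=3/4·4+1/2·4+1/2·4=7; next y=3/10·0+1/4·7=1.75
n=1: y=1.75, sp=4, e=sp−y=2.25; I=6.25, D=e−e_prev=-1.75; u=3/4·2.25+1/2·6.25+1/2·(-1.75)=3.9375; next y=3/10·1.75+1/4·3.9375=1.509375
n=2: y=1.509375, sp=-3, e=sp−y=-4.509375; I=1.740625, D=e−e_prev=-6.759375; u=3/4·(-4.509375)+1/2·1.740625+1/2·(-6.759375)≈-5.891406; next y=3/10·1.509375+1/4·(-5.891406)≈-1.020039
n=3: y≈-1.020039, sp=-3, e=sp−y≈-1.979961; I≈-0.239336, D=e−e_prev≈2.529414; u=3/4·(-1.979961)+1/2·(-0.239336)+1/2·2.529414≈-0.339932; next y=3/10·(-1.020039)+1/4·(-0.339932)≈-0.390995
n=4: y≈-0.390995, sp=-3, e=sp−y≈-2.609005; I≈-2.848341, D=e−e_prev≈-0.629044; u=3/4·(-2.609005)+1/2·(-2.848341)+1/2·(-0.629044)≈-3.695447; next y=3/10·(-0.390995)+1/4·(-3.695447)≈-1.041160
n=5: y≈-1.041160, sp=-3, e=sp−y≈-1.958840; I≈-4.807181, D=e−e_prev≈0.650165; u=3/4·(-1.958840)+1/2·(-4.807181)+1/2·0.650165≈-3.547638; next y=3/10·(-1.041160)+1/4·(-3.547638)≈-1.199257
n=6: y≈-1.199257, sp=1, e=sp−y≈2.199257; I≈-2.607924, D=e−e_prev≈4.158097; u=3/4·2.199257+1/2·(-2.607924)+1/2·4.158097≈2.424530; next y=3/10·(-1.199257)+1/4·2.424530≈0.246355
n=7: y≈0.246355, sp=1, e=sp−y≈0.753645; I≈-1.854279, D=e−e_prev≈-1.445613; u=3/4·0.753645+1/2·(-1.854279)+1/2·(-1.445613)≈-1.084712; next y=3/10·0.246355+1/4·(-1.084712)≈-0.197271
n=8: y≈-0.197271, sp=1, e=sp−y≈1.197271; I≈-0.657007, D=e−e_prev≈0.443627; u=3/4·1.197271+1/2·(-0.657007)+1/2·0.443627≈0.791263; next y=3/10·(-0.197271)+1/4·0.791263≈0.138634
n=9: y≈0.138634, sp=1, e=sp−y≈0.861366; I≈0.204358, D=e−e_prev≈-0.335906; u=3/4·0.861366+1/2·0.204358+1/2·(-0.335906)≈0.580250; next y=3/10·0.138634+1/4·0.580250≈0.186653
n=10: y≈0.186653, sp=1, e=sp−y≈0.813347; I≈1.017705, D=e−e_prev≈-0.048019; u=3/4·0.813347+1/2·1.017705+1/2·(-0.048019)≈1.094854; next y=3/10·0.186653+1/4·1.094854≈0.329709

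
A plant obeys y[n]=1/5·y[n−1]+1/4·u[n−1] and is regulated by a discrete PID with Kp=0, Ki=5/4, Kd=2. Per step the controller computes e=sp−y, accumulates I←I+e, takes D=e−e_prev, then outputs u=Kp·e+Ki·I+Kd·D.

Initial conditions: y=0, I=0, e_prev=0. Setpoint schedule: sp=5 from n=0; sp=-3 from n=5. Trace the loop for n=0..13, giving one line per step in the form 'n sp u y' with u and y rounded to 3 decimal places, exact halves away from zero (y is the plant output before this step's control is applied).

0 5 16.250 0.000
1 5 -0.703 4.063
2 5 19.728 0.637
3 5 3.957 5.059
4 5 22.667 2.001
5 -3 -18.915 6.067
6 -3 25.026 -3.515
7 -3 -22.968 5.553
8 -3 17.578 -4.631
9 -3 -27.076 3.468
10 -3 12.054 -6.075
11 -3 -28.778 1.799
12 -3 9.030 -6.835
13 -3 -28.551 0.890

(exact arithmetic carried between steps; '≈' marks a value shown rounded to 6 d.p. or computed from one; I and e_prev carry over from the previous line; the table rounds u and y to 3 d.p., halves away from zero)
n=0: y=0, sp=5, e=sp−y=5; I=5, D=e−e_prev=5; u=0·5+5/4·5+2·5=16.25; next y=1/5·0+1/4·16.25=4.0625
n=1: y=4.0625, sp=5, e=sp−y=0.9375; I=5.9375, D=e−e_prev=-4.0625; u=0·0.9375+5/4·5.9375+2·(-4.0625)=-0.703125; next y=1/5·4.0625+1/4·(-0.703125)≈0.636719
n=2: y≈0.636719, sp=5, e=sp−y≈4.363281; I≈10.300781, D=e−e_prev≈3.425781; u=0·4.363281+5/4·10.300781+2·3.425781≈19.727539; next y=1/5·0.636719+1/4·19.727539≈5.059229
n=3: y≈5.059229, sp=5, e=sp−y≈-0.059229; I≈10.241553, D=e−e_prev≈-4.422510; u=0·(-0.059229)+5/4·10.241553+2·(-4.422510)≈3.956921; next y=1/5·5.059229+1/4·3.956921≈2.001076
n=4: y≈2.001076, sp=5, e=sp−y≈2.998924; I≈13.240477, D=e−e_prev≈3.058152; u=0·2.998924+5/4·13.240477+2·3.058152≈22.666901; next y=1/5·2.001076+1/4·22.666901≈6.066940
n=5: y≈6.066940, sp=-3, e=sp−y≈-9.066940; I≈4.173536, D=e−e_prev≈-12.065864; u=0·(-9.066940)+5/4·4.173536+2·(-12.065864)≈-18.914808; next y=1/5·6.066940+1/4·(-18.914808)≈-3.515314
n=6: y≈-3.515314, sp=-3, e=sp−y≈0.515314; I≈4.688850, D=e−e_prev≈9.582254; u=0·0.515314+5/4·4.688850+2·9.582254≈25.025572; next y=1/5·(-3.515314)+1/4·25.025572≈5.553330
n=7: y≈5.553330, sp=-3, e=sp−y≈-8.553330; I≈-3.864480, D=e−e_prev≈-9.068644; u=0·(-8.553330)+5/4·(-3.864480)+2·(-9.068644)≈-22.967888; next y=1/5·5.553330+1/4·(-22.967888)≈-4.631306
n=8: y≈-4.631306, sp=-3, e=sp−y≈1.631306; I≈-2.233174, D=e−e_prev≈10.184636; u=0·1.631306+5/4·(-2.233174)+2·10.184636≈17.577805; next y=1/5·(-4.631306)+1/4·17.577805≈3.468190
n=9: y≈3.468190, sp=-3, e=sp−y≈-6.468190; I≈-8.701364, D=e−e_prev≈-8.099496; u=0·(-6.468190)+5/4·(-8.701364)+2·(-8.099496)≈-27.075697; next y=1/5·3.468190+1/4·(-27.075697)≈-6.075286
n=10: y≈-6.075286, sp=-3, e=sp−y≈3.075286; I≈-5.626078, D=e−e_prev≈9.543476; u=0·3.075286+5/4·(-5.626078)+2·9.543476≈12.054355; next y=1/5·(-6.075286)+1/4·12.054355≈1.798532
n=11: y≈1.798532, sp=-3, e=sp−y≈-4.798532; I≈-10.424609, D=e−e_prev≈-7.873818; u=0·(-4.798532)+5/4·(-10.424609)+2·(-7.873818)≈-28.778397; next y=1/5·1.798532+1/4·(-28.778397)≈-6.834893
n=12: y≈-6.834893, sp=-3, e=sp−y≈3.834893; I≈-6.589716, D=e−e_prev≈8.633425; u=0·3.834893+5/4·(-6.589716)+2·8.633425≈9.029704; next y=1/5·(-6.834893)+1/4·9.029704≈0.890447
n=13: y≈0.890447, sp=-3, e=sp−y≈-3.890447; I≈-10.480164, D=e−e_prev≈-7.725340; u=0·(-3.890447)+5/4·(-10.480164)+2·(-7.725340)≈-28.550885; next y=1/5·0.890447+1/4·(-28.550885)≈-6.959632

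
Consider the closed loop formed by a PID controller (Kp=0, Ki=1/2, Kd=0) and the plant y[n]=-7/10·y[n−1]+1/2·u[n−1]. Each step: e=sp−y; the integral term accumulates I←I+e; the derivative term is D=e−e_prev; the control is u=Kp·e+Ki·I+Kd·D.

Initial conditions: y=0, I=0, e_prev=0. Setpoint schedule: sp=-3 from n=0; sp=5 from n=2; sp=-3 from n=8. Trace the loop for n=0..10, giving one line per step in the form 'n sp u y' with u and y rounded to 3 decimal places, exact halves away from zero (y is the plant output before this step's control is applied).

0 -3 -1.500 0.000
1 -3 -2.625 -0.750
2 5 0.269 -0.788
3 5 2.426 0.686
4 5 4.559 0.733
5 5 6.176 1.767
6 5 7.750 1.851
7 5 8.961 2.579
8 -3 6.123 2.675
9 -3 4.029 1.189
10 -3 1.938 1.182

(exact arithmetic carried between steps; '≈' marks a value shown rounded to 6 d.p. or computed from one; I and e_prev carry over from the previous line; the table rounds u and y to 3 d.p., halves away from zero)
n=0: y=0, sp=-3, e=sp−y=-3; I=-3, D=e−e_prev=-3; u=0·(-3)+1/2·(-3)+0·(-3)=-1.5; next y=-7/10·0+1/2·(-1.5)=-0.75
n=1: y=-0.75, sp=-3, e=sp−y=-2.25; I=-5.25, D=e−e_prev=0.75; u=0·(-2.25)+1/2·(-5.25)+0·0.75=-2.625; next y=-7/10·(-0.75)+1/2·(-2.625)=-0.7875
n=2: y=-0.7875, sp=5, e=sp−y=5.7875; I=0.5375, D=e−e_prev=8.0375; u=0·5.7875+1/2·0.5375+0·8.0375=0.26875; next y=-7/10·(-0.7875)+1/2·0.26875=0.685625
n=3: y=0.685625, sp=5, e=sp−y=4.314375; I=4.851875, D=e−e_prev=-1.473125; u=0·4.314375+1/2·4.851875+0·(-1.473125)≈2.425938; next y=-7/10·0.685625+1/2·2.425938≈0.733031
n=4: y≈0.733031, sp=5, e=sp−y≈4.266969; I≈9.118844, D=e−e_prev≈-0.047406; u=0·4.266969+1/2·9.118844+0·(-0.047406)≈4.559422; next y=-7/10·0.733031+1/2·4.559422≈1.766589
n=5: y≈1.766589, sp=5, e=sp−y≈3.233411; I≈12.352255, D=e−e_prev≈-1.033558; u=0·3.233411+1/2·12.352255+0·(-1.033558)≈6.176127; next y=-7/10·1.766589+1/2·6.176127≈1.851451
n=6: y≈1.851451, sp=5, e=sp−y≈3.148549; I≈15.500803, D=e−e_prev≈-0.084862; u=0·3.148549+1/2·15.500803+0·(-0.084862)≈7.750402; next y=-7/10·1.851451+1/2·7.750402≈2.579185
n=7: y≈2.579185, sp=5, e=sp−y≈2.420815; I≈17.921618, D=e−e_prev≈-0.727734; u=0·2.420815+1/2·17.921618+0·(-0.727734)≈8.960809; next y=-7/10·2.579185+1/2·8.960809≈2.674975
n=8: y≈2.674975, sp=-3, e=sp−y≈-5.674975; I≈12.246643, D=e−e_prev≈-8.095790; u=0·(-5.674975)+1/2·12.246643+0·(-8.095790)≈6.123322; next y=-7/10·2.674975+1/2·6.123322≈1.189178
n=9: y≈1.189178, sp=-3, e=sp−y≈-4.189178; I≈8.057465, D=e−e_prev≈1.485797; u=0·(-4.189178)+1/2·8.057465+0·1.485797≈4.028733; next y=-7/10·1.189178+1/2·4.028733≈1.181942
n=10: y≈1.181942, sp=-3, e=sp−y≈-4.181942; I≈3.875524, D=e−e_prev≈0.007237; u=0·(-4.181942)+1/2·3.875524+0·0.007237≈1.937762; next y=-7/10·1.181942+1/2·1.937762≈0.141522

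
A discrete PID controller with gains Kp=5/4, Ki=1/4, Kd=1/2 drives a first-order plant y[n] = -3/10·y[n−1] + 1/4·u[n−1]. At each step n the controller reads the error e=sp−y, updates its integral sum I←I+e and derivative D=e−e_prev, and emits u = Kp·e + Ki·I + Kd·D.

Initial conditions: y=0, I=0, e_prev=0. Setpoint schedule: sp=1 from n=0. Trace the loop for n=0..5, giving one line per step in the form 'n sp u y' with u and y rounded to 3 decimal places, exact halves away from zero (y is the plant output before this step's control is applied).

(exact arithmetic carried between steps; '≈' marks a value shown rounded to 6 d.p. or computed from one; I and e_prev carry over from the previous line; the table rounds u and y to 3 d.p., halves away from zero)
n=0: y=0, sp=1, e=sp−y=1; I=1, D=e−e_prev=1; u=5/4·1+1/4·1+1/2·1=2; next y=-3/10·0+1/4·2=0.5
n=1: y=0.5, sp=1, e=sp−y=0.5; I=1.5, D=e−e_prev=-0.5; u=5/4·0.5+1/4·1.5+1/2·(-0.5)=0.75; next y=-3/10·0.5+1/4·0.75=0.0375
n=2: y=0.0375, sp=1, e=sp−y=0.9625; I=2.4625, D=e−e_prev=0.4625; u=5/4·0.9625+1/4·2.4625+1/2·0.4625=2.05; next y=-3/10·0.0375+1/4·2.05=0.50125
n=3: y=0.50125, sp=1, e=sp−y=0.49875; I=2.96125, D=e−e_prev=-0.46375; u=5/4·0.49875+1/4·2.96125+1/2·(-0.46375)=1.131875; next y=-3/10·0.50125+1/4·1.131875≈0.132594
n=4: y≈0.132594, sp=1, e=sp−y≈0.867406; I≈3.828656, D=e−e_prev≈0.368656; u=5/4·0.867406+1/4·3.828656+1/2·0.368656≈2.22575; next y=-3/10·0.132594+1/4·2.22575≈0.516659
n=5: y≈0.516659, sp=1, e=sp−y≈0.483341; I≈4.311997, D=e−e_prev≈-0.384066; u=5/4·0.483341+1/4·4.311997+1/2·(-0.384066)≈1.490142; next y=-3/10·0.516659+1/4·1.490142≈0.217538

0 1 2.000 0.000
1 1 0.750 0.500
2 1 2.050 0.038
3 1 1.132 0.501
4 1 2.226 0.133
5 1 1.490 0.517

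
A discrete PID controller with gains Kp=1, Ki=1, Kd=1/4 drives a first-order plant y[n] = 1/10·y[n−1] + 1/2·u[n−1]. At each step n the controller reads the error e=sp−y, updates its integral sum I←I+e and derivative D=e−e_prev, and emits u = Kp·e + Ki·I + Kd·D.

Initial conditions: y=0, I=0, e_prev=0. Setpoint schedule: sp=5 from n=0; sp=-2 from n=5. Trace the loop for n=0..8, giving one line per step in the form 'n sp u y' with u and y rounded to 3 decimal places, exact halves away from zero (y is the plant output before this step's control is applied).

0 5 11.250 0.000
1 5 2.344 5.625
2 5 11.879 1.734
3 5 4.320 6.113
4 5 11.820 2.771
5 -2 -10.222 6.187
6 -2 8.224 -4.492
7 -2 -10.303 3.663
8 -2 5.081 -4.785

(exact arithmetic carried between steps; '≈' marks a value shown rounded to 6 d.p. or computed from one; I and e_prev carry over from the previous line; the table rounds u and y to 3 d.p., halves away from zero)
n=0: y=0, sp=5, e=sp−y=5; I=5, D=e−e_prev=5; u=1·5+1·5+1/4·5=11.25; next y=1/10·0+1/2·11.25=5.625
n=1: y=5.625, sp=5, e=sp−y=-0.625; I=4.375, D=e−e_prev=-5.625; u=1·(-0.625)+1·4.375+1/4·(-5.625)=2.34375; next y=1/10·5.625+1/2·2.34375=1.734375
n=2: y=1.734375, sp=5, e=sp−y=3.265625; I=7.640625, D=e−e_prev=3.890625; u=1·3.265625+1·7.640625+1/4·3.890625≈11.878906; next y=1/10·1.734375+1/2·11.878906≈6.112891
n=3: y≈6.112891, sp=5, e=sp−y≈-1.112891; I≈6.527734, D=e−e_prev≈-4.378516; u=1·(-1.112891)+1·6.527734+1/4·(-4.378516)≈4.320215; next y=1/10·6.112891+1/2·4.320215≈2.771396
n=4: y≈2.771396, sp=5, e=sp−y≈2.228604; I≈8.756338, D=e−e_prev≈3.341494; u=1·2.228604+1·8.756338+1/4·3.341494≈11.820315; next y=1/10·2.771396+1/2·11.820315≈6.187297
n=5: y≈6.187297, sp=-2, e=sp−y≈-8.187297; I≈0.569041, D=e−e_prev≈-10.415901; u=1·(-8.187297)+1·0.569041+1/4·(-10.415901)≈-10.222232; next y=1/10·6.187297+1/2·(-10.222232)≈-4.492386
n=6: y≈-4.492386, sp=-2, e=sp−y≈2.492386; I≈3.061427, D=e−e_prev≈10.679683; u=1·2.492386+1·3.061427+1/4·10.679683≈8.223734; next y=1/10·(-4.492386)+1/2·8.223734≈3.662628
n=7: y≈3.662628, sp=-2, e=sp−y≈-5.662628; I≈-2.601201, D=e−e_prev≈-8.155014; u=1·(-5.662628)+1·(-2.601201)+1/4·(-8.155014)≈-10.302583; next y=1/10·3.662628+1/2·(-10.302583)≈-4.785029
n=8: y≈-4.785029, sp=-2, e=sp−y≈2.785029; I≈0.183827, D=e−e_prev≈8.447657; u=1·2.785029+1·0.183827+1/4·8.447657≈5.080770; next y=1/10·(-4.785029)+1/2·5.080770≈2.061882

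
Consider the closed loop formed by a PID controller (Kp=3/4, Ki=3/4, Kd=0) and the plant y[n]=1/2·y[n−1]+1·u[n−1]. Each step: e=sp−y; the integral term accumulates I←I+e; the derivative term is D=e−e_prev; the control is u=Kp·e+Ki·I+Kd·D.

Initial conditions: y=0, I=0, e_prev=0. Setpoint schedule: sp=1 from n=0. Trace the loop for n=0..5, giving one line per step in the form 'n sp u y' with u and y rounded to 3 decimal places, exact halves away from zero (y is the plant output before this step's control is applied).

(exact arithmetic carried between steps; '≈' marks a value shown rounded to 6 d.p. or computed from one; I and e_prev carry over from the previous line; the table rounds u and y to 3 d.p., halves away from zero)
n=0: y=0, sp=1, e=sp−y=1; I=1, D=e−e_prev=1; u=3/4·1+3/4·1+0·1=1.5; next y=1/2·0+1·1.5=1.5
n=1: y=1.5, sp=1, e=sp−y=-0.5; I=0.5, D=e−e_prev=-1.5; u=3/4·(-0.5)+3/4·0.5+0·(-1.5)=0; next y=1/2·1.5+1·0=0.75
n=2: y=0.75, sp=1, e=sp−y=0.25; I=0.75, D=e−e_prev=0.75; u=3/4·0.25+3/4·0.75+0·0.75=0.75; next y=1/2·0.75+1·0.75=1.125
n=3: y=1.125, sp=1, e=sp−y=-0.125; I=0.625, D=e−e_prev=-0.375; u=3/4·(-0.125)+3/4·0.625+0·(-0.375)=0.375; next y=1/2·1.125+1·0.375=0.9375
n=4: y=0.9375, sp=1, e=sp−y=0.0625; I=0.6875, D=e−e_prev=0.1875; u=3/4·0.0625+3/4·0.6875+0·0.1875=0.5625; next y=1/2·0.9375+1·0.5625=1.03125
n=5: y=1.03125, sp=1, e=sp−y=-0.03125; I=0.65625, D=e−e_prev=-0.09375; u=3/4·(-0.03125)+3/4·0.65625+0·(-0.09375)=0.46875; next y=1/2·1.03125+1·0.46875=0.984375

0 1 1.500 0.000
1 1 0.000 1.500
2 1 0.750 0.750
3 1 0.375 1.125
4 1 0.563 0.938
5 1 0.469 1.031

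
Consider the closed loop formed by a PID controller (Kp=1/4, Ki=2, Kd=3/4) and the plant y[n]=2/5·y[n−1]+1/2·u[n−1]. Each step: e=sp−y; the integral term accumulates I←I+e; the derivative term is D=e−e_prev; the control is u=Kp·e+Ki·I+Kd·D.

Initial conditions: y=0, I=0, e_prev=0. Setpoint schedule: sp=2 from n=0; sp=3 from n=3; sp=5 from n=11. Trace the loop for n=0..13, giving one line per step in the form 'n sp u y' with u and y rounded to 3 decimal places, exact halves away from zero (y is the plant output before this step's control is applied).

0 2 6.000 0.000
1 2 -0.500 3.000
2 2 5.900 0.950
3 3 2.323 3.330
4 3 5.208 2.493
5 3 2.270 3.601
6 3 4.976 2.575
7 3 2.228 3.518
8 3 4.889 2.521
9 3 2.303 3.453
10 3 4.857 2.533
11 5 8.375 3.442
12 5 4.306 5.564
13 5 8.326 4.378

(exact arithmetic carried between steps; '≈' marks a value shown rounded to 6 d.p. or computed from one; I and e_prev carry over from the previous line; the table rounds u and y to 3 d.p., halves away from zero)
n=0: y=0, sp=2, e=sp−y=2; I=2, D=e−e_prev=2; u=1/4·2+2·2+3/4·2=6; next y=2/5·0+1/2·6=3
n=1: y=3, sp=2, e=sp−y=-1; I=1, D=e−e_prev=-3; u=1/4·(-1)+2·1+3/4·(-3)=-0.5; next y=2/5·3+1/2·(-0.5)=0.95
n=2: y=0.95, sp=2, e=sp−y=1.05; I=2.05, D=e−e_prev=2.05; u=1/4·1.05+2·2.05+3/4·2.05=5.9; next y=2/5·0.95+1/2·5.9=3.33
n=3: y=3.33, sp=3, e=sp−y=-0.33; I=1.72, D=e−e_prev=-1.38; u=1/4·(-0.33)+2·1.72+3/4·(-1.38)=2.3225; next y=2/5·3.33+1/2·2.3225=2.49325
n=4: y=2.49325, sp=3, e=sp−y=0.50675; I=2.22675, D=e−e_prev=0.83675; u=1/4·0.50675+2·2.22675+3/4·0.83675=5.20775; next y=2/5·2.49325+1/2·5.20775=3.601175
n=5: y=3.601175, sp=3, e=sp−y=-0.601175; I=1.625575, D=e−e_prev=-1.107925; u=1/4·(-0.601175)+2·1.625575+3/4·(-1.107925)≈2.269913; next y=2/5·3.601175+1/2·2.269913≈2.575426
n=6: y≈2.575426, sp=3, e=sp−y≈0.424574; I≈2.050149, D=e−e_prev≈1.025749; u=1/4·0.424574+2·2.050149+3/4·1.025749≈4.975753; next y=2/5·2.575426+1/2·4.975753≈3.518047
n=7: y≈3.518047, sp=3, e=sp−y≈-0.518047; I≈1.532102, D=e−e_prev≈-0.942621; u=1/4·(-0.518047)+2·1.532102+3/4·(-0.942621)≈2.227727; next y=2/5·3.518047+1/2·2.227727≈2.521082
n=8: y≈2.521082, sp=3, e=sp−y≈0.478918; I≈2.011020, D=e−e_prev≈0.996965; u=1/4·0.478918+2·2.011020+3/4·0.996965≈4.889493; next y=2/5·2.521082+1/2·4.889493≈3.453179
n=9: y≈3.453179, sp=3, e=sp−y≈-0.453179; I≈1.557841, D=e−e_prev≈-0.932097; u=1/4·(-0.453179)+2·1.557841+3/4·(-0.932097)≈2.303314; next y=2/5·3.453179+1/2·2.303314≈2.532929
n=10: y≈2.532929, sp=3, e=sp−y≈0.467071; I≈2.024912, D=e−e_prev≈0.920251; u=1/4·0.467071+2·2.024912+3/4·0.920251≈4.856780; next y=2/5·2.532929+1/2·4.856780≈3.441561
n=11: y≈3.441561, sp=5, e=sp−y≈1.558439; I≈3.583351, D=e−e_prev≈1.091367; u=1/4·1.558439+2·3.583351+3/4·1.091367≈8.374836; next y=2/5·3.441561+1/2·8.374836≈5.564043
n=12: y≈5.564043, sp=5, e=sp−y≈-0.564043; I≈3.019308, D=e−e_prev≈-2.122481; u=1/4·(-0.564043)+2·3.019308+3/4·(-2.122481)≈4.305744; next y=2/5·5.564043+1/2·4.305744≈4.378489
n=13: y≈4.378489, sp=5, e=sp−y≈0.621511; I≈3.640819, D=e−e_prev≈1.185554; u=1/4·0.621511+2·3.640819+3/4·1.185554≈8.326180; next y=2/5·4.378489+1/2·8.326180≈5.914486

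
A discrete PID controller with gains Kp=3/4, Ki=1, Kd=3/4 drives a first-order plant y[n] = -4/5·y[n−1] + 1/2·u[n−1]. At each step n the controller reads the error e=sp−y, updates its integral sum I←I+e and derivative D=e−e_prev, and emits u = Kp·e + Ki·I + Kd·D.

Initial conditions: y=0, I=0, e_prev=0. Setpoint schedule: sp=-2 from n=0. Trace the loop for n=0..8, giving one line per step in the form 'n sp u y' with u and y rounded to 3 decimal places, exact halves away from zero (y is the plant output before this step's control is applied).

0 -2 -5.000 0.000
1 -2 0.750 -2.500
2 -2 -12.813 2.375
3 -2 13.172 -8.306
4 -2 -42.376 13.231
5 -2 71.055 -31.773
6 -2 -164.721 60.946
7 -2 322.029 -131.117
8 -2 -685.463 265.908

(exact arithmetic carried between steps; '≈' marks a value shown rounded to 6 d.p. or computed from one; I and e_prev carry over from the previous line; the table rounds u and y to 3 d.p., halves away from zero)
n=0: y=0, sp=-2, e=sp−y=-2; I=-2, D=e−e_prev=-2; u=3/4·(-2)+1·(-2)+3/4·(-2)=-5; next y=-4/5·0+1/2·(-5)=-2.5
n=1: y=-2.5, sp=-2, e=sp−y=0.5; I=-1.5, D=e−e_prev=2.5; u=3/4·0.5+1·(-1.5)+3/4·2.5=0.75; next y=-4/5·(-2.5)+1/2·0.75=2.375
n=2: y=2.375, sp=-2, e=sp−y=-4.375; I=-5.875, D=e−e_prev=-4.875; u=3/4·(-4.375)+1·(-5.875)+3/4·(-4.875)=-12.8125; next y=-4/5·2.375+1/2·(-12.8125)=-8.30625
n=3: y=-8.30625, sp=-2, e=sp−y=6.30625; I=0.43125, D=e−e_prev=10.68125; u=3/4·6.30625+1·0.43125+3/4·10.68125=13.171875; next y=-4/5·(-8.30625)+1/2·13.171875≈13.230938
n=4: y≈13.230938, sp=-2, e=sp−y≈-15.230938; I≈-14.799688, D=e−e_prev≈-21.537188; u=3/4·(-15.230938)+1·(-14.799688)+3/4·(-21.537188)≈-42.375781; next y=-4/5·13.230938+1/2·(-42.375781)≈-31.772641
n=5: y≈-31.772641, sp=-2, e=sp−y≈29.772641; I≈14.972953, D=e−e_prev≈45.003578; u=3/4·29.772641+1·14.972953+3/4·45.003578≈71.055117; next y=-4/5·(-31.772641)+1/2·71.055117≈60.945671
n=6: y≈60.945671, sp=-2, e=sp−y≈-62.945671; I≈-47.972718, D=e−e_prev≈-92.718312; u=3/4·(-62.945671)+1·(-47.972718)+3/4·(-92.718312)≈-164.720705; next y=-4/5·60.945671+1/2·(-164.720705)≈-131.116889
n=7: y≈-131.116889, sp=-2, e=sp−y≈129.116889; I≈81.144171, D=e−e_prev≈192.062561; u=3/4·129.116889+1·81.144171+3/4·192.062561≈322.028759; next y=-4/5·(-131.116889)+1/2·322.028759≈265.907891
n=8: y≈265.907891, sp=-2, e=sp−y≈-267.907891; I≈-186.763720, D=e−e_prev≈-397.024780; u=3/4·(-267.907891)+1·(-186.763720)+3/4·(-397.024780)≈-685.463223; next y=-4/5·265.907891+1/2·(-685.463223)≈-555.457924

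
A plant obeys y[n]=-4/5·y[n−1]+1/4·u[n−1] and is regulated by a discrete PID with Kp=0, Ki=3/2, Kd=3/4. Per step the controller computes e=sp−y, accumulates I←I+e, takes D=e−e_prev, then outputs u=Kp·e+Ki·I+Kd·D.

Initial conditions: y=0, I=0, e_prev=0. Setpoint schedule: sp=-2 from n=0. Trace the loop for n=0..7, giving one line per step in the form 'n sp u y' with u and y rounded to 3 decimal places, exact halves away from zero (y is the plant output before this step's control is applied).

(exact arithmetic carried between steps; '≈' marks a value shown rounded to 6 d.p. or computed from one; I and e_prev carry over from the previous line; the table rounds u and y to 3 d.p., halves away from zero)
n=0: y=0, sp=-2, e=sp−y=-2; I=-2, D=e−e_prev=-2; u=0·(-2)+3/2·(-2)+3/4·(-2)=-4.5; next y=-4/5·0+1/4·(-4.5)=-1.125
n=1: y=-1.125, sp=-2, e=sp−y=-0.875; I=-2.875, D=e−e_prev=1.125; u=0·(-0.875)+3/2·(-2.875)+3/4·1.125=-3.46875; next y=-4/5·(-1.125)+1/4·(-3.46875)≈0.032813
n=2: y≈0.032813, sp=-2, e=sp−y≈-2.032813; I≈-4.907813, D=e−e_prev≈-1.157813; u=0·(-2.032813)+3/2·(-4.907813)+3/4·(-1.157813)≈-8.230078; next y=-4/5·0.032813+1/4·(-8.230078)≈-2.083770
n=3: y≈-2.083770, sp=-2, e=sp−y≈0.083770; I≈-4.824043, D=e−e_prev≈2.116582; u=0·0.083770+3/2·(-4.824043)+3/4·2.116582≈-5.648628; next y=-4/5·(-2.083770)+1/4·(-5.648628)≈0.254859
n=4: y≈0.254859, sp=-2, e=sp−y≈-2.254859; I≈-7.078902, D=e−e_prev≈-2.338628; u=0·(-2.254859)+3/2·(-7.078902)+3/4·(-2.338628)≈-12.372324; next y=-4/5·0.254859+1/4·(-12.372324)≈-3.296968
n=5: y≈-3.296968, sp=-2, e=sp−y≈1.296968; I≈-5.781934, D=e−e_prev≈3.551826; u=0·1.296968+3/2·(-5.781934)+3/4·3.551826≈-6.009031; next y=-4/5·(-3.296968)+1/4·(-6.009031)≈1.135317
n=6: y≈1.135317, sp=-2, e=sp−y≈-3.135317; I≈-8.917250, D=e−e_prev≈-4.432284; u=0·(-3.135317)+3/2·(-8.917250)+3/4·(-4.432284)≈-16.700089; next y=-4/5·1.135317+1/4·(-16.700089)≈-5.083275
n=7: y≈-5.083275, sp=-2, e=sp−y≈3.083275; I≈-5.833975, D=e−e_prev≈6.218592; u=0·3.083275+3/2·(-5.833975)+3/4·6.218592≈-4.087018; next y=-4/5·(-5.083275)+1/4·(-4.087018)≈3.044866

0 -2 -4.500 0.000
1 -2 -3.469 -1.125
2 -2 -8.230 0.033
3 -2 -5.649 -2.084
4 -2 -12.372 0.255
5 -2 -6.009 -3.297
6 -2 -16.700 1.135
7 -2 -4.087 -5.083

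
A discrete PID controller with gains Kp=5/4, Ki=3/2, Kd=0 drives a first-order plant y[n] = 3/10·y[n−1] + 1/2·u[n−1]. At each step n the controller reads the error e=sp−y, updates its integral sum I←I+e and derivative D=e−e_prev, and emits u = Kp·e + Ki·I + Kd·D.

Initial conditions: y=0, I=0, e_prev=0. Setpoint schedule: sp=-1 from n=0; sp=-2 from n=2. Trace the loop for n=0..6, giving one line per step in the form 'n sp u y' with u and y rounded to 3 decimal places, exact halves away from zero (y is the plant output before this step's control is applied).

(exact arithmetic carried between steps; '≈' marks a value shown rounded to 6 d.p. or computed from one; I and e_prev carry over from the previous line; the table rounds u and y to 3 d.p., halves away from zero)
n=0: y=0, sp=-1, e=sp−y=-1; I=-1, D=e−e_prev=-1; u=5/4·(-1)+3/2·(-1)+0·(-1)=-2.75; next y=3/10·0+1/2·(-2.75)=-1.375
n=1: y=-1.375, sp=-1, e=sp−y=0.375; I=-0.625, D=e−e_prev=1.375; u=5/4·0.375+3/2·(-0.625)+0·1.375=-0.46875; next y=3/10·(-1.375)+1/2·(-0.46875)=-0.646875
n=2: y=-0.646875, sp=-2, e=sp−y=-1.353125; I=-1.978125, D=e−e_prev=-1.728125; u=5/4·(-1.353125)+3/2·(-1.978125)+0·(-1.728125)≈-4.658594; next y=3/10·(-0.646875)+1/2·(-4.658594)≈-2.523359
n=3: y≈-2.523359, sp=-2, e=sp−y≈0.523359; I≈-1.454766, D=e−e_prev≈1.876484; u=5/4·0.523359+3/2·(-1.454766)+0·1.876484≈-1.527949; next y=3/10·(-2.523359)+1/2·(-1.527949)≈-1.520982
n=4: y≈-1.520982, sp=-2, e=sp−y≈-0.479018; I≈-1.933783, D=e−e_prev≈-1.002377; u=5/4·(-0.479018)+3/2·(-1.933783)+0·(-1.002377)≈-3.499447; next y=3/10·(-1.520982)+1/2·(-3.499447)≈-2.206018
n=5: y≈-2.206018, sp=-2, e=sp−y≈0.206018; I≈-1.727765, D=e−e_prev≈0.685036; u=5/4·0.206018+3/2·(-1.727765)+0·0.685036≈-2.334125; next y=3/10·(-2.206018)+1/2·(-2.334125)≈-1.828868
n=6: y≈-1.828868, sp=-2, e=sp−y≈-0.171132; I≈-1.898897, D=e−e_prev≈-0.377150; u=5/4·(-0.171132)+3/2·(-1.898897)+0·(-0.377150)≈-3.062261; next y=3/10·(-1.828868)+1/2·(-3.062261)≈-2.079791

0 -1 -2.750 0.000
1 -1 -0.469 -1.375
2 -2 -4.659 -0.647
3 -2 -1.528 -2.523
4 -2 -3.499 -1.521
5 -2 -2.334 -2.206
6 -2 -3.062 -1.829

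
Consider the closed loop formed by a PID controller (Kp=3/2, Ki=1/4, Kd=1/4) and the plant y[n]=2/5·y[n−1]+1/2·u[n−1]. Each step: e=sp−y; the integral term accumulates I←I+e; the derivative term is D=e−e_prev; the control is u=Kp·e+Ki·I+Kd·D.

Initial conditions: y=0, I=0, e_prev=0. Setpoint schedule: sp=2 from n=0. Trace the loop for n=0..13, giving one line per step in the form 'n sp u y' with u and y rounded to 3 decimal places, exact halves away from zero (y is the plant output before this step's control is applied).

(exact arithmetic carried between steps; '≈' marks a value shown rounded to 6 d.p. or computed from one; I and e_prev carry over from the previous line; the table rounds u and y to 3 d.p., halves away from zero)
n=0: y=0, sp=2, e=sp−y=2; I=2, D=e−e_prev=2; u=3/2·2+1/4·2+1/4·2=4; next y=2/5·0+1/2·4=2
n=1: y=2, sp=2, e=sp−y=0; I=2, D=e−e_prev=-2; u=3/2·0+1/4·2+1/4·(-2)=0; next y=2/5·2+1/2·0=0.8
n=2: y=0.8, sp=2, e=sp−y=1.2; I=3.2, D=e−e_prev=1.2; u=3/2·1.2+1/4·3.2+1/4·1.2=2.9; next y=2/5·0.8+1/2·2.9=1.77
n=3: y=1.77, sp=2, e=sp−y=0.23; I=3.43, D=e−e_prev=-0.97; u=3/2·0.23+1/4·3.43+1/4·(-0.97)=0.96; next y=2/5·1.77+1/2·0.96=1.188
n=4: y=1.188, sp=2, e=sp−y=0.812; I=4.242, D=e−e_prev=0.582; u=3/2·0.812+1/4·4.242+1/4·0.582=2.424; next y=2/5·1.188+1/2·2.424=1.6872
n=5: y=1.6872, sp=2, e=sp−y=0.3128; I=4.5548, D=e−e_prev=-0.4992; u=3/2·0.3128+1/4·4.5548+1/4·(-0.4992)=1.4831; next y=2/5·1.6872+1/2·1.4831=1.41643
n=6: y=1.41643, sp=2, e=sp−y=0.58357; I=5.13837, D=e−e_prev=0.27077; u=3/2·0.58357+1/4·5.13837+1/4·0.27077=2.22764; next y=2/5·1.41643+1/2·2.22764=1.680392
n=7: y=1.680392, sp=2, e=sp−y=0.319608; I=5.457978, D=e−e_prev=-0.263962; u=3/2·0.319608+1/4·5.457978+1/4·(-0.263962)=1.777916; next y=2/5·1.680392+1/2·1.777916≈1.561115
n=8: y≈1.561115, sp=2, e=sp−y≈0.438885; I≈5.896863, D=e−e_prev≈0.119277; u=3/2·0.438885+1/4·5.896863+1/4·0.119277≈2.162363; next y=2/5·1.561115+1/2·2.162363≈1.705627
n=9: y≈1.705627, sp=2, e=sp−y≈0.294373; I≈6.191236, D=e−e_prev≈-0.144513; u=3/2·0.294373+1/4·6.191236+1/4·(-0.144513)≈1.953240; next y=2/5·1.705627+1/2·1.953240≈1.658871
n=10: y≈1.658871, sp=2, e=sp−y≈0.341129; I≈6.532365, D=e−e_prev≈0.046757; u=3/2·0.341129+1/4·6.532365+1/4·0.046757≈2.156474; next y=2/5·1.658871+1/2·2.156474≈1.741785
n=11: y≈1.741785, sp=2, e=sp−y≈0.258215; I≈6.790580, D=e−e_prev≈-0.082915; u=3/2·0.258215+1/4·6.790580+1/4·(-0.082915)≈2.064238; next y=2/5·1.741785+1/2·2.064238≈1.728833
n=12: y≈1.728833, sp=2, e=sp−y≈0.271167; I≈7.061746, D=e−e_prev≈0.012952; u=3/2·0.271167+1/4·7.061746+1/4·0.012952≈2.175425; next y=2/5·1.728833+1/2·2.175425≈1.779246
n=13: y≈1.779246, sp=2, e=sp−y≈0.220754; I≈7.282501, D=e−e_prev≈-0.050412; u=3/2·0.220754+1/4·7.282501+1/4·(-0.050412)≈2.139154; next y=2/5·1.779246+1/2·2.139154≈1.781275

0 2 4.000 0.000
1 2 0.000 2.000
2 2 2.900 0.800
3 2 0.960 1.770
4 2 2.424 1.188
5 2 1.483 1.687
6 2 2.228 1.416
7 2 1.778 1.680
8 2 2.162 1.561
9 2 1.953 1.706
10 2 2.156 1.659
11 2 2.064 1.742
12 2 2.175 1.729
13 2 2.139 1.779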